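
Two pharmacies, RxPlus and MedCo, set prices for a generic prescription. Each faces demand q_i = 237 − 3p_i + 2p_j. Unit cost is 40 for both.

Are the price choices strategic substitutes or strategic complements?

strategic complements

RxPlus's profit: π = (p_{RxPlus} − 40)(237 − 3p_{RxPlus} + 2p_{MedCo}).
∂π/∂p_{RxPlus} = 357 − 6p_{RxPlus} + 2p_{MedCo} = 0 ⇒ p_{RxPlus} = 59.5 + (1/3)p_{MedCo}.
The best-response slope dp_{RxPlus}/dp_{MedCo} = 1/3 > 0: the reaction function is upward-sloping, so the choices are strategic complements.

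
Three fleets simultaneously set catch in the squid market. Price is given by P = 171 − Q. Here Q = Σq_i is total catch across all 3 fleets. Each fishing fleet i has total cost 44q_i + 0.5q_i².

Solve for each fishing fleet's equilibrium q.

25.4

A representative fishing fleet's profit is π_i = q_i(171 − Q) − 44q_i − 0.5q_i², with Q = q_i + Σ_{j≠i} q_j.
First-order condition: 127 − 3q_i − Σ_{j≠i} q_j = 0.
In a symmetric equilibrium every fishing fleet chooses the same q, so Σ_{j≠i} q_j = 2q. The condition becomes 127 − 5q = 0, giving q = 127/5 = 25.4.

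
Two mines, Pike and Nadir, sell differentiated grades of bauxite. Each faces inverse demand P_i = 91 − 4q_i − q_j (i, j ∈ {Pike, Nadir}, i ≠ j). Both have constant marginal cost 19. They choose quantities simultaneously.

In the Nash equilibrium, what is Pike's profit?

Mine Pike's profit: π = q_{Pike}(91 − 4q_{Pike} − q_{Nadir}) − 19q_{Pike}.
∂π/∂q_{Pike} = 72 − 8q_{Pike} − q_{Nadir} = 0 ⇒ q_{Pike} = 9 − 0.125q_{Nadir}.
The game is symmetric, so in equilibrium q_{Nadir} = q_{Pike}: the reaction function gives 1.125q_{Pike} = 9, hence q_{Pike} = 8.
P_{Pike} = 91 − 4·8 − 8 = 51.
Profit = (51 − 19)·8 = 256.

256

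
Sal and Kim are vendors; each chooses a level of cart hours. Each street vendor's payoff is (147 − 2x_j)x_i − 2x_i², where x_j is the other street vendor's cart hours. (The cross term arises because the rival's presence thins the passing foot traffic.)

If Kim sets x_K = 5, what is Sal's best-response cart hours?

34.25

Sal's payoff is (147 − 2x_K)x_S − 2x_S².
∂π/∂x_S = 147 − 2x_K − 4x_S = 0, so x_S = 36.75 − 0.5x_K.
At x_K = 5: x_S = 36.75 − 0.5·5 = 34.25.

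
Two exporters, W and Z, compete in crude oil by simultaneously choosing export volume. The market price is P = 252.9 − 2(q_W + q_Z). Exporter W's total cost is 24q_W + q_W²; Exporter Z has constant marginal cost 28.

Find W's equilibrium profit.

Exporter W's profit: π = q_W(252.9 − 2(q_W + q_Z)) − 24q_W − q_W².
∂π/∂q_W = 228.9 − 6q_W − 2q_Z = 0, so q_W = 38.15 − (1/3)q_Z.
For Z: ∂π/∂q_Z = 224.9 − 4q_Z − 2q_W = 0 ⇒ q_Z = 56.225 − 0.5q_W.
Substituting the second reaction function into the first: q_W = 38.15 − (1/3)(56.225 − 0.5q_W), which gives (5/6)q_W = 2329/120 ⇒ q_W = 23.29.
Then q_Z = 56.225 − 0.5·23.29 = 44.58.
Price P = 252.9 − 2·67.87 = 117.16.
W's profit: (117.16 − 24)·23.29 − (23.29)² = 1627.2723.

1627.2723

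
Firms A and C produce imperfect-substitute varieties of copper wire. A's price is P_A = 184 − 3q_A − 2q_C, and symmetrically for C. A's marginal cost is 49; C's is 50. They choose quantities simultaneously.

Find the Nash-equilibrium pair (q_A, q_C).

16.9375, 16.6875

Firm A's profit: π = q_A(184 − 3q_A − 2q_C) − 49q_A.
∂π/∂q_A = 135 − 6q_A − 2q_C = 0 ⇒ q_A = 22.5 − (1/3)q_C.
Similarly q_C = 67/3 − (1/3)q_A.
Plugging q_C into A's best response: q_A = 22.5 − (1/3)(67/3 − (1/3)q_A) ⇒ (8/9)q_A = 271/18, so q_A = 16.9375.
Then q_C = 67/3 − (1/3)·16.9375 = 16.6875.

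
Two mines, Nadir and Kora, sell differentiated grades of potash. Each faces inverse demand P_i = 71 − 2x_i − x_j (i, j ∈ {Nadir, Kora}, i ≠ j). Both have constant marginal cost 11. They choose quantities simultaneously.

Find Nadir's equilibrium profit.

288

Mine Nadir's profit: π = x_{Nadir}(71 − 2x_{Nadir} − x_{Kora}) − 11x_{Nadir}.
∂π/∂x_{Nadir} = 60 − 4x_{Nadir} − x_{Kora} = 0 ⇒ x_{Nadir} = 15 − 0.25x_{Kora}.
Setting x_{Nadir} = x_{Kora} in the reaction function: x_{Nadir} = 15 − 0.25x_{Nadir}, so x_{Nadir} = 15 / 1.25 = 12.
P_{Nadir} = 71 − 2·12 − 12 = 35.
Profit = (35 − 11)·12 = 288.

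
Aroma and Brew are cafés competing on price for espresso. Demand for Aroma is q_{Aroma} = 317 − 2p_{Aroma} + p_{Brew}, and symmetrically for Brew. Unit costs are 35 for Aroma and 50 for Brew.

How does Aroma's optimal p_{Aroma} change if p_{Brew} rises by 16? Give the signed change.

Aroma's profit: π = (p_{Aroma} − 35)(317 − 2p_{Aroma} + p_{Brew}).
∂π/∂p_{Aroma} = 387 − 4p_{Aroma} + p_{Brew} = 0 ⇒ p_{Aroma} = 96.75 + 0.25p_{Brew}.
The reaction-function slope is 0.25, so a 16-unit rise in p_{Brew} moves p_{Aroma} by 0.25 × 16 = 4. Aroma's best response rises — the actions are strategic complements.

4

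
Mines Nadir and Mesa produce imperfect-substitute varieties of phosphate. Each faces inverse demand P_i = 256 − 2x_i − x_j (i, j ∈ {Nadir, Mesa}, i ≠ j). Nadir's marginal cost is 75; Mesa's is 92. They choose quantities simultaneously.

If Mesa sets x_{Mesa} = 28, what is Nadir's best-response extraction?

38.25

Mine Nadir's profit: π = x_{Nadir}(256 − 2x_{Nadir} − x_{Mesa}) − 75x_{Nadir}.
∂π/∂x_{Nadir} = 181 − 4x_{Nadir} − x_{Mesa} = 0 ⇒ x_{Nadir} = 45.25 − 0.25x_{Mesa}.
At x_{Mesa} = 28: x_{Nadir} = 45.25 − 0.25·28 = 38.25.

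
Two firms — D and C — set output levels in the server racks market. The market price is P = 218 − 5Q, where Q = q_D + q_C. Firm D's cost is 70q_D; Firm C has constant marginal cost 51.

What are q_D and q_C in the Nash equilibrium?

8.6, 12.4

Firm D's profit: π = q_D(218 − 5(q_D + q_C)) − 70q_D.
∂π/∂q_D = 148 − 10q_D − 5q_C = 0, so q_D = 14.8 − 0.5q_C.
By the same steps for C: q_C = 16.7 − 0.5q_D.
Plugging q_C into D's best response: q_D = 14.8 − 0.5(16.7 − 0.5q_D) ⇒ 0.75q_D = 6.45, so q_D = 8.6.
Then q_C = 16.7 − 0.5·8.6 = 12.4.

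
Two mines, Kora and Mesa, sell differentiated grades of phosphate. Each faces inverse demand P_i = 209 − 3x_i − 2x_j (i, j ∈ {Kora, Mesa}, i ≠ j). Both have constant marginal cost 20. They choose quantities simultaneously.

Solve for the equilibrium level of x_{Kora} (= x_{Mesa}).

23.625

Mine Kora's profit: π = x_{Kora}(209 − 3x_{Kora} − 2x_{Mesa}) − 20x_{Kora}.
∂π/∂x_{Kora} = 189 − 6x_{Kora} − 2x_{Mesa} = 0 ⇒ x_{Kora} = 31.5 − (1/3)x_{Mesa}.
The game is symmetric, so in equilibrium x_{Mesa} = x_{Kora}: the reaction function gives (4/3)x_{Kora} = 31.5, hence x_{Kora} = 23.625.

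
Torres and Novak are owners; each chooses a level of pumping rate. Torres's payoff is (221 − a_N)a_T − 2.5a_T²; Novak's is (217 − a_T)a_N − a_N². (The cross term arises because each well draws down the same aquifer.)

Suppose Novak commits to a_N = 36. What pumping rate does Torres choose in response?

Expanding Torres's payoff: 221a_T − a_Na_T − 2.5a_T².
∂π/∂a_T = 221 − a_N − 5a_T = 0, so a_T = 44.2 − 0.2a_N.
At a_N = 36: a_T = 44.2 − 0.2·36 = 37.

37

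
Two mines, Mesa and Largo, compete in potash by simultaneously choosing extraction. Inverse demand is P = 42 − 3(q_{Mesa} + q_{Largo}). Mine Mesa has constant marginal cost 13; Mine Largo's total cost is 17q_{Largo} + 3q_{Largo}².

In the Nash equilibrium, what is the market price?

Mine Mesa's profit: π = q_{Mesa}(42 − 3(q_{Mesa} + q_{Largo})) − 13q_{Mesa}.
∂π/∂q_{Mesa} = 29 − 6q_{Mesa} − 3q_{Largo} = 0, so q_{Mesa} = 29/6 − 0.5q_{Largo}.
For Largo: ∂π/∂q_{Largo} = 25 − 12q_{Largo} − 3q_{Mesa} = 0 ⇒ q_{Largo} = 25/12 − 0.25q_{Mesa}.
Solving the two reaction functions simultaneously: (1 − (−0.5)(−0.25))q_{Mesa} = 29/6 − 0.5·(25/12), so 0.875q_{Mesa} = 91/24 and q_{Mesa} = 13/3.
Then q_{Largo} = 25/12 − 0.25·(13/3) = 1.
Equilibrium price: P = 42 − 3·(16/3) = 26.

26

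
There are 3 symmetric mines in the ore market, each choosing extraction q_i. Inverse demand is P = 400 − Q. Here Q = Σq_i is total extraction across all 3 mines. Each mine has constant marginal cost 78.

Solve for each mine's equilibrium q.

80.5

A representative mine's profit is π_i = q_i(400 − Q) − 78q_i, with Q = q_i + Σ_{j≠i} q_j.
First-order condition: 322 − 2q_i − Σ_{j≠i} q_j = 0.
Imposing symmetry (q_j = q for all j) turns Σ_{j≠i} q_j into 2q, so 322 = 4q and q = 80.5.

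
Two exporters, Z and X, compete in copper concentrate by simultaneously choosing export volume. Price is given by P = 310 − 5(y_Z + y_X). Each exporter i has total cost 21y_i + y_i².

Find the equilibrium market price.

140

Exporter Z's profit: π = y_Z(310 − 5(y_Z + y_X)) − 21y_Z − y_Z².
∂π/∂y_Z = 289 − 12y_Z − 5y_X = 0, so y_Z = 289/12 − (5/12)y_X.
Setting y_Z = y_X in the reaction function: y_Z = 289/12 − (5/12)y_Z, so y_Z = (289/12) / (17/12) = 17.
Equilibrium price: P = 310 − 5·34 = 140.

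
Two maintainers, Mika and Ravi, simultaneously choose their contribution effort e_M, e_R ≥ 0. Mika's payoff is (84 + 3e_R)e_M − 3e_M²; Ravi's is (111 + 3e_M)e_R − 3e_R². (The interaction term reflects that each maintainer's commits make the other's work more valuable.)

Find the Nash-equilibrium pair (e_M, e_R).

31, 34

Expanding Mika's payoff: 84e_M + 3e_Re_M − 3e_M².
∂π/∂e_M = 84 + 3e_R − 6e_M = 0, so e_M = 14 + 0.5e_R.
Likewise for Ravi: e_R = 18.5 + 0.5e_M.
Solving the two reaction functions simultaneously: (1 − (0.5)(0.5))e_M = 14 + 0.5·18.5, so 0.75e_M = 23.25 and e_M = 31.
Then e_R = 18.5 + 0.5·31 = 34.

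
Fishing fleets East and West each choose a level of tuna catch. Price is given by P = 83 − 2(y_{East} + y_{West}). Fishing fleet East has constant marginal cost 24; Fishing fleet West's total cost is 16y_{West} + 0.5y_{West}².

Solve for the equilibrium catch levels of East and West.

10.0625, 9.375

Fishing fleet East's profit: π = y_{East}(83 − 2(y_{East} + y_{West})) − 24y_{East}.
∂π/∂y_{East} = 59 − 4y_{East} − 2y_{West} = 0, so y_{East} = 14.75 − 0.5y_{West}.
For West: ∂π/∂y_{West} = 67 − 5y_{West} − 2y_{East} = 0 ⇒ y_{West} = 13.4 − 0.4y_{East}.
Plugging y_{West} into East's best response: y_{East} = 14.75 − 0.5(13.4 − 0.4y_{East}) ⇒ 0.8y_{East} = 8.05, so y_{East} = 10.0625.
Then y_{West} = 13.4 − 0.4·10.0625 = 9.375.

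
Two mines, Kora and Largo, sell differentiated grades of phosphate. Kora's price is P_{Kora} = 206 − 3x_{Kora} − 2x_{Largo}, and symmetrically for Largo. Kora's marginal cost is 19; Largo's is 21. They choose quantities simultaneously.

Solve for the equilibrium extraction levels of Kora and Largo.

Mine Kora's profit: π = x_{Kora}(206 − 3x_{Kora} − 2x_{Largo}) − 19x_{Kora}.
∂π/∂x_{Kora} = 187 − 6x_{Kora} − 2x_{Largo} = 0 ⇒ x_{Kora} = 187/6 − (1/3)x_{Largo}.
Similarly x_{Largo} = 185/6 − (1/3)x_{Kora}.
Solving the two reaction functions simultaneously: (1 − (−1/3)(−1/3))x_{Kora} = 187/6 − (1/3)·(185/6), so (8/9)x_{Kora} = 188/9 and x_{Kora} = 23.5.
Then x_{Largo} = 185/6 − (1/3)·23.5 = 23.

23.5, 23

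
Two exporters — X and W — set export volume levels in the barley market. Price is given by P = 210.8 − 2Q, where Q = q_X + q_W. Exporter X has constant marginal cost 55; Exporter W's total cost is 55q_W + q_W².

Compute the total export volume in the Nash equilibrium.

Exporter X's profit: π = q_X(210.8 − 2(q_X + q_W)) − 55q_X.
∂π/∂q_X = 155.8 − 4q_X − 2q_W = 0, so q_X = 38.95 − 0.5q_W.
For W: ∂π/∂q_W = 155.8 − 6q_W − 2q_X = 0 ⇒ q_W = 779/30 − (1/3)q_X.
Substituting the second reaction function into the first: q_X = 38.95 − 0.5(779/30 − (1/3)q_X), which gives (5/6)q_X = 779/30 ⇒ q_X = 31.16.
Then q_W = 779/30 − (1/3)·31.16 = 15.58.
Total export volume: 31.16 + 15.58 = 46.74.

46.74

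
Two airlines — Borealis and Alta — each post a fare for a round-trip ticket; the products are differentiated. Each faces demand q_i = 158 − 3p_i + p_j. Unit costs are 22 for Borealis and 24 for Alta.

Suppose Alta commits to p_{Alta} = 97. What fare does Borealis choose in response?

53.5

Borealis's profit: π = (p_{Borealis} − 22)(158 − 3p_{Borealis} + p_{Alta}).
∂π/∂p_{Borealis} = 224 − 6p_{Borealis} + p_{Alta} = 0 ⇒ p_{Borealis} = 112/3 + (1/6)p_{Alta}.
At p_{Alta} = 97: p_{Borealis} = 112/3 + (1/6)·97 = 53.5.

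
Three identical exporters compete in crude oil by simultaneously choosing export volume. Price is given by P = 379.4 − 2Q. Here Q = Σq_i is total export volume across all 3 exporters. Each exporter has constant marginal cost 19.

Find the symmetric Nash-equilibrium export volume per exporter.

A representative exporter's profit is π_i = q_i(379.4 − 2Q) − 19q_i, with Q = q_i + Σ_{j≠i} q_j.
First-order condition: 360.4 − 4q_i − 2Σ_{j≠i} q_j = 0.
With identical exporters, set every q_j = q: then 360.4 − 4q − 4q = 0, i.e. q = 360.4/8 = 45.05.

45.05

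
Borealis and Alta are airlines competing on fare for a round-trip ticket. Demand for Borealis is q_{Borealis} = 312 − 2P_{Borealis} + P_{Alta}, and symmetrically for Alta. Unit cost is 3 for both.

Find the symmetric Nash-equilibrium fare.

106

Borealis's profit: π = (P_{Borealis} − 3)(312 − 2P_{Borealis} + P_{Alta}).
∂π/∂P_{Borealis} = 318 − 4P_{Borealis} + P_{Alta} = 0 ⇒ P_{Borealis} = 79.5 + 0.25P_{Alta}.
Setting P_{Borealis} = P_{Alta} in the reaction function: P_{Borealis} = 79.5 + 0.25P_{Borealis}, so P_{Borealis} = 79.5 / 0.75 = 106.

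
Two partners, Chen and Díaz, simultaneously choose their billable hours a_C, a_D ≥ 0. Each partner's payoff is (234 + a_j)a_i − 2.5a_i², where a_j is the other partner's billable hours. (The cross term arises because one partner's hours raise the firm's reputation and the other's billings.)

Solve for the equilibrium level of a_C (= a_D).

Chen's payoff is (234 + a_D)a_C − 2.5a_C².
∂π/∂a_C = 234 + a_D − 5a_C = 0, so a_C = 46.8 + 0.2a_D.
By symmetry a_D = a_C; substituting into the reaction function, 0.8a_C = 46.8 and a_C = 58.5.

58.5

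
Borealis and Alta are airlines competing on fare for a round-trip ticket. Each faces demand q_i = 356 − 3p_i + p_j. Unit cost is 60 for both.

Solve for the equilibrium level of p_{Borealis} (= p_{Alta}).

Borealis's profit: π = (p_{Borealis} − 60)(356 − 3p_{Borealis} + p_{Alta}).
∂π/∂p_{Borealis} = 536 − 6p_{Borealis} + p_{Alta} = 0 ⇒ p_{Borealis} = 268/3 + (1/6)p_{Alta}.
By symmetry p_{Alta} = p_{Borealis}; substituting into the reaction function, (5/6)p_{Borealis} = 268/3 and p_{Borealis} = 107.2.

107.2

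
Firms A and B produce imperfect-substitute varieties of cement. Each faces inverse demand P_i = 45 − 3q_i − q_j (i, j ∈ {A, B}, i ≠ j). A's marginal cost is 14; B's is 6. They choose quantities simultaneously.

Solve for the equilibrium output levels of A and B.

4.2, 5.8

Firm A's profit: π = q_A(45 − 3q_A − q_B) − 14q_A.
∂π/∂q_A = 31 − 6q_A − q_B = 0 ⇒ q_A = 31/6 − (1/6)q_B.
Similarly q_B = 6.5 − (1/6)q_A.
Substituting the second reaction function into the first: q_A = 31/6 − (1/6)(6.5 − (1/6)q_A), which gives (35/36)q_A = 49/12 ⇒ q_A = 4.2.
Then q_B = 6.5 − (1/6)·4.2 = 5.8.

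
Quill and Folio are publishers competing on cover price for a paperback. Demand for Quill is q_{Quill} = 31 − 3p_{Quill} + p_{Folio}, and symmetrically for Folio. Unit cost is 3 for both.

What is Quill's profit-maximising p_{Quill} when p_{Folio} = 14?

Quill's profit: π = (p_{Quill} − 3)(31 − 3p_{Quill} + p_{Folio}).
∂π/∂p_{Quill} = 40 − 6p_{Quill} + p_{Folio} = 0 ⇒ p_{Quill} = 20/3 + (1/6)p_{Folio}.
At p_{Folio} = 14: p_{Quill} = 20/3 + (1/6)·14 = 9.

9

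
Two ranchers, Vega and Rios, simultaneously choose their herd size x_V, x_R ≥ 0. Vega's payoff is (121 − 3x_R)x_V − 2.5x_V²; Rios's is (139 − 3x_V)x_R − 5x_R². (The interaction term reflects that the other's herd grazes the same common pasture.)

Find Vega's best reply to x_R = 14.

15.8

Expanding Vega's payoff: 121x_V − 3x_Rx_V − 2.5x_V².
∂π/∂x_V = 121 − 3x_R − 5x_V = 0, so x_V = 24.2 − 0.6x_R.
At x_R = 14: x_V = 24.2 − 0.6·14 = 15.8.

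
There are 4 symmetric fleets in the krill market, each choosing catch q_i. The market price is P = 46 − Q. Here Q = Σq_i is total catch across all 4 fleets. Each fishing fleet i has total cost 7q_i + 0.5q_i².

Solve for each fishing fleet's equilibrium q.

6.5

A representative fishing fleet's profit is π_i = q_i(46 − Q) − 7q_i − 0.5q_i², with Q = q_i + Σ_{j≠i} q_j.
First-order condition: 39 − 3q_i − Σ_{j≠i} q_j = 0.
In a symmetric equilibrium every fishing fleet chooses the same q, so Σ_{j≠i} q_j = 3q. The condition becomes 39 − 6q = 0, giving q = 39/6 = 6.5.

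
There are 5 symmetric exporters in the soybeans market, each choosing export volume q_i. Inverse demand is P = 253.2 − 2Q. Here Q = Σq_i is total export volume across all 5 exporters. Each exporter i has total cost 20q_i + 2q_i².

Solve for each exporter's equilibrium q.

A representative exporter's profit is π_i = q_i(253.2 − 2Q) − 20q_i − 2q_i², with Q = q_i + Σ_{j≠i} q_j.
First-order condition: 233.2 − 8q_i − 2Σ_{j≠i} q_j = 0.
With identical exporters, set every q_j = q: then 233.2 − 8q − 8q = 0, i.e. q = 233.2/16 = 14.575.

14.575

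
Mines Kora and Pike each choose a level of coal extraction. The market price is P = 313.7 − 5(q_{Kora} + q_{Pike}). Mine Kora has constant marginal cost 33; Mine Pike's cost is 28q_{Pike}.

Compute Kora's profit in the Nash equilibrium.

Mine Kora's profit: π = q_{Kora}(313.7 − 5(q_{Kora} + q_{Pike})) − 33q_{Kora}.
∂π/∂q_{Kora} = 280.7 − 10q_{Kora} − 5q_{Pike} = 0, so q_{Kora} = 28.07 − 0.5q_{Pike}.
By the same steps for Pike: q_{Pike} = 28.57 − 0.5q_{Kora}.
Plugging q_{Pike} into Kora's best response: q_{Kora} = 28.07 − 0.5(28.57 − 0.5q_{Kora}) ⇒ 0.75q_{Kora} = 13.785, so q_{Kora} = 18.38.
Then q_{Pike} = 28.57 − 0.5·18.38 = 19.38.
Price P = 313.7 − 5·37.76 = 124.9.
Kora's profit: (124.9 − 33)·18.38 = 1689.122.

1689.122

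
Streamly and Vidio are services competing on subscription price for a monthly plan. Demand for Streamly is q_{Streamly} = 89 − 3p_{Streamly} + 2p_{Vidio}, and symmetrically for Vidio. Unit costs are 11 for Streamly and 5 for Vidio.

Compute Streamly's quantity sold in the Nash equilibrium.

55.125

Streamly's profit: π = (p_{Streamly} − 11)(89 − 3p_{Streamly} + 2p_{Vidio}).
∂π/∂p_{Streamly} = 122 − 6p_{Streamly} + 2p_{Vidio} = 0 ⇒ p_{Streamly} = 61/3 + (1/3)p_{Vidio}.
Similarly p_{Vidio} = 52/3 + (1/3)p_{Streamly}.
Solving the two reaction functions simultaneously: (1 − (1/3)(1/3))p_{Streamly} = 61/3 + (1/3)·(52/3), so (8/9)p_{Streamly} = 235/9 and p_{Streamly} = 29.375.
Then p_{Vidio} = 52/3 + (1/3)·29.375 = 27.125.
q_{Streamly} = 89 − 3·29.375 + 2·27.125 = 55.125.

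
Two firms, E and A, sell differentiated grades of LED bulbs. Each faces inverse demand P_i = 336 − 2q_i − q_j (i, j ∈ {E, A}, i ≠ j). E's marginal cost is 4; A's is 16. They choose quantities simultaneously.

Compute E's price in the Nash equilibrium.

Firm E's profit: π = q_E(336 − 2q_E − q_A) − 4q_E.
∂π/∂q_E = 332 − 4q_E − q_A = 0 ⇒ q_E = 83 − 0.25q_A.
Similarly q_A = 80 − 0.25q_E.
Substituting the second reaction function into the first: q_E = 83 − 0.25(80 − 0.25q_E), which gives 0.9375q_E = 63 ⇒ q_E = 67.2.
Then q_A = 80 − 0.25·67.2 = 63.2.
P_E = 336 − 2·67.2 − 63.2 = 138.4.

138.4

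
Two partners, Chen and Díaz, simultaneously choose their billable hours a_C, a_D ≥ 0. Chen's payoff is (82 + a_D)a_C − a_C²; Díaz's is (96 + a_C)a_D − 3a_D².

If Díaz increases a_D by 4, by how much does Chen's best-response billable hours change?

Expanding Chen's payoff: 82a_C + a_Da_C − a_C².
∂π/∂a_C = 82 + a_D − 2a_C = 0, so a_C = 41 + 0.5a_D.
The reaction-function slope is 0.5, so a 4-unit rise in a_D moves a_C by 0.5 × 4 = 2. Chen's best response rises — the actions are strategic complements.

2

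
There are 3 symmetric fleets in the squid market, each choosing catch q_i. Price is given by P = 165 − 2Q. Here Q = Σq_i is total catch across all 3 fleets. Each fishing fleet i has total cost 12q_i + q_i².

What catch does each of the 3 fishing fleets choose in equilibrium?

15.3

A representative fishing fleet's profit is π_i = q_i(165 − 2Q) − 12q_i − q_i², with Q = q_i + Σ_{j≠i} q_j.
First-order condition: 153 − 6q_i − 2Σ_{j≠i} q_j = 0.
Imposing symmetry (q_j = q for all j) turns Σ_{j≠i} q_j into 2q, so 153 = 10q and q = 15.3.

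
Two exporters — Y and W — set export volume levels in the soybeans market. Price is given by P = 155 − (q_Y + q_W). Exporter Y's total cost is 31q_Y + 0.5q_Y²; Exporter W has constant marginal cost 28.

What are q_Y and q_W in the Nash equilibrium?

Exporter Y's profit: π = q_Y(155 − (q_Y + q_W)) − 31q_Y − 0.5q_Y².
∂π/∂q_Y = 124 − 3q_Y − q_W = 0, so q_Y = 124/3 − (1/3)q_W.
For W: ∂π/∂q_W = 127 − 2q_W − q_Y = 0 ⇒ q_W = 63.5 − 0.5q_Y.
Substituting the second reaction function into the first: q_Y = 124/3 − (1/3)(63.5 − 0.5q_Y), which gives (5/6)q_Y = 121/6 ⇒ q_Y = 24.2.
Then q_W = 63.5 − 0.5·24.2 = 51.4.

24.2, 51.4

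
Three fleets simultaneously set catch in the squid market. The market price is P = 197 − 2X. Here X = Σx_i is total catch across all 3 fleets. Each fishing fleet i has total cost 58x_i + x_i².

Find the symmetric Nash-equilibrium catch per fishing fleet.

A representative fishing fleet's profit is π_i = x_i(197 − 2X) − 58x_i − x_i², with X = x_i + Σ_{j≠i} x_j.
First-order condition: 139 − 6x_i − 2Σ_{j≠i} x_j = 0.
With identical fishing fleets, set every x_j = x: then 139 − 6x − 4x = 0, i.e. x = 139/10 = 13.9.

13.9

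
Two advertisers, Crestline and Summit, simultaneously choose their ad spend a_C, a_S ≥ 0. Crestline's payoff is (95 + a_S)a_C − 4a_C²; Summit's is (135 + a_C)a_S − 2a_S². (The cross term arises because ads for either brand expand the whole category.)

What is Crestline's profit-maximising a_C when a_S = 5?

Expanding Crestline's payoff: 95a_C + a_Sa_C − 4a_C².
∂π/∂a_C = 95 + a_S − 8a_C = 0, so a_C = 11.875 + 0.125a_S.
At a_S = 5: a_C = 11.875 + 0.125·5 = 12.5.

12.5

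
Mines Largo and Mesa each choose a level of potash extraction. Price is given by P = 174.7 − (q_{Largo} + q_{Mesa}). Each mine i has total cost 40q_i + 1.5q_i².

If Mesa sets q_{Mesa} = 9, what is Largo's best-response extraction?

25.14

Mine Largo's profit: π = q_{Largo}(174.7 − (q_{Largo} + q_{Mesa})) − 40q_{Largo} − 1.5q_{Largo}².
∂π/∂q_{Largo} = 134.7 − 5q_{Largo} − q_{Mesa} = 0, so q_{Largo} = 26.94 − 0.2q_{Mesa}.
At q_{Mesa} = 9: q_{Largo} = 26.94 − 0.2·9 = 25.14.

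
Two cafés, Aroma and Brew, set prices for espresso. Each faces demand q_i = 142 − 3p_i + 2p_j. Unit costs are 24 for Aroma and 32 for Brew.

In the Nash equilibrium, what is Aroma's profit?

Aroma's profit: π = (p_{Aroma} − 24)(142 − 3p_{Aroma} + 2p_{Brew}).
∂π/∂p_{Aroma} = 214 − 6p_{Aroma} + 2p_{Brew} = 0 ⇒ p_{Aroma} = 107/3 + (1/3)p_{Brew}.
Similarly p_{Brew} = 119/3 + (1/3)p_{Aroma}.
Plugging p_{Brew} into Aroma's best response: p_{Aroma} = 107/3 + (1/3)(119/3 + (1/3)p_{Aroma}) ⇒ (8/9)p_{Aroma} = 440/9, so p_{Aroma} = 55.
Then p_{Brew} = 119/3 + (1/3)·55 = 58.
q_{Aroma} = 142 − 3·55 + 2·58 = 93.
Profit = (55 − 24)·93 = 2883.

2883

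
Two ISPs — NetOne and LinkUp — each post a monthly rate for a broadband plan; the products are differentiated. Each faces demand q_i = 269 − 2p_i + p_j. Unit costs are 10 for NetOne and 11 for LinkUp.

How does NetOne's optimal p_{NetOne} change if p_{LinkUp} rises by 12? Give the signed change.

3

NetOne's profit: π = (p_{NetOne} − 10)(269 − 2p_{NetOne} + p_{LinkUp}).
∂π/∂p_{NetOne} = 289 − 4p_{NetOne} + p_{LinkUp} = 0 ⇒ p_{NetOne} = 72.25 + 0.25p_{LinkUp}.
The reaction-function slope is 0.25, so a 12-unit rise in p_{LinkUp} moves p_{NetOne} by 0.25 × 12 = 3. NetOne's best response rises — the actions are strategic complements.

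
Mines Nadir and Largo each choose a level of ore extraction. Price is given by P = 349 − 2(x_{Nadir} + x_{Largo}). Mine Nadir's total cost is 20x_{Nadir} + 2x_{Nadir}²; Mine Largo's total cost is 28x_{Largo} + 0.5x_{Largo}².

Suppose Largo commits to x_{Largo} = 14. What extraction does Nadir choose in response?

Mine Nadir's profit: π = x_{Nadir}(349 − 2(x_{Nadir} + x_{Largo})) − 20x_{Nadir} − 2x_{Nadir}².
∂π/∂x_{Nadir} = 329 − 8x_{Nadir} − 2x_{Largo} = 0, so x_{Nadir} = 41.125 − 0.25x_{Largo}.
At x_{Largo} = 14: x_{Nadir} = 41.125 − 0.25·14 = 37.625.

37.625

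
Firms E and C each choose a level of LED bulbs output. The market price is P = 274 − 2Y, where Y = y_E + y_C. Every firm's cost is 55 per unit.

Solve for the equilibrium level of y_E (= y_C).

Firm E's profit: π = y_E(274 − 2(y_E + y_C)) − 55y_E.
∂π/∂y_E = 219 − 4y_E − 2y_C = 0, so y_E = 54.75 − 0.5y_C.
The game is symmetric, so in equilibrium y_C = y_E: the reaction function gives 1.5y_E = 54.75, hence y_E = 36.5.

36.5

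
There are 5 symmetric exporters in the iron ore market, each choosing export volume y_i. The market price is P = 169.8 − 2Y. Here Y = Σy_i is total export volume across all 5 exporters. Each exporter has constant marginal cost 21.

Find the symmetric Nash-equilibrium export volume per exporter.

12.4

A representative exporter's profit is π_i = y_i(169.8 − 2Y) − 21y_i, with Y = y_i + Σ_{j≠i} y_j.
First-order condition: 148.8 − 4y_i − 2Σ_{j≠i} y_j = 0.
In a symmetric equilibrium every exporter chooses the same y, so Σ_{j≠i} y_j = 4y. The condition becomes 148.8 − 12y = 0, giving y = 148.8/12 = 12.4.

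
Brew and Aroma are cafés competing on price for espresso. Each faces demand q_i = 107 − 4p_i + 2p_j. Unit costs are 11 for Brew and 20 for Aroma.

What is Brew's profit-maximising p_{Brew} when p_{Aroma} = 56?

Brew's profit: π = (p_{Brew} − 11)(107 − 4p_{Brew} + 2p_{Aroma}).
∂π/∂p_{Brew} = 151 − 8p_{Brew} + 2p_{Aroma} = 0 ⇒ p_{Brew} = 18.875 + 0.25p_{Aroma}.
At p_{Aroma} = 56: p_{Brew} = 18.875 + 0.25·56 = 32.875.

32.875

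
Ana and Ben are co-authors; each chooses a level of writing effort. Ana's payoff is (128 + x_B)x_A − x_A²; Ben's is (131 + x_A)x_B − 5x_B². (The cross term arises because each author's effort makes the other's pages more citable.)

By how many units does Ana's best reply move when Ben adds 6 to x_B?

Expanding Ana's payoff: 128x_A + x_Bx_A − x_A².
∂π/∂x_A = 128 + x_B − 2x_A = 0, so x_A = 64 + 0.5x_B.
The reaction-function slope is 0.5, so a 6-unit rise in x_B moves x_A by 0.5 × 6 = 3. Ana's best response rises — the actions are strategic complements.

3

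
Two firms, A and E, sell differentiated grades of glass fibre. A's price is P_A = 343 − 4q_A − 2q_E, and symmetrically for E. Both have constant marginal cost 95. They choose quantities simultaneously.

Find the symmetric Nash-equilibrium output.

Firm A's profit: π = q_A(343 − 4q_A − 2q_E) − 95q_A.
∂π/∂q_A = 248 − 8q_A − 2q_E = 0 ⇒ q_A = 31 − 0.25q_E.
By symmetry q_E = q_A; substituting into the reaction function, 1.25q_A = 31 and q_A = 24.8.

24.8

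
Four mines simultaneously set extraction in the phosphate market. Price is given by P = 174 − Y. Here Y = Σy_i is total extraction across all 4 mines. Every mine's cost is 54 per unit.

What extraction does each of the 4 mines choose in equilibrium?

A representative mine's profit is π_i = y_i(174 − Y) − 54y_i, with Y = y_i + Σ_{j≠i} y_j.
First-order condition: 120 − 2y_i − Σ_{j≠i} y_j = 0.
Imposing symmetry (y_j = y for all j) turns Σ_{j≠i} y_j into 3y, so 120 = 5y and y = 24.

24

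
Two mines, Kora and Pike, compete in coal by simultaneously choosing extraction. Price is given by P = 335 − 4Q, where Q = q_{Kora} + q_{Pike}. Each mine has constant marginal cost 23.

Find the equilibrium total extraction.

Mine Kora's profit: π = q_{Kora}(335 − 4(q_{Kora} + q_{Pike})) − 23q_{Kora}.
∂π/∂q_{Kora} = 312 − 8q_{Kora} − 4q_{Pike} = 0, so q_{Kora} = 39 − 0.5q_{Pike}.
Setting q_{Kora} = q_{Pike} in the reaction function: q_{Kora} = 39 − 0.5q_{Kora}, so q_{Kora} = 39 / 1.5 = 26.
Total extraction: 26 + 26 = 52.

52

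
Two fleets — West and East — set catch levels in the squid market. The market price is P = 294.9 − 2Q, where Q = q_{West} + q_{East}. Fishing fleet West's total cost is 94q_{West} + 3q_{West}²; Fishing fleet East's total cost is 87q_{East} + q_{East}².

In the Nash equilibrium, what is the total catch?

44.05

Fishing fleet West's profit: π = q_{West}(294.9 − 2(q_{West} + q_{East})) − 94q_{West} − 3q_{West}².
∂π/∂q_{West} = 200.9 − 10q_{West} − 2q_{East} = 0, so q_{West} = 20.09 − 0.2q_{East}.
For East: ∂π/∂q_{East} = 207.9 − 6q_{East} − 2q_{West} = 0 ⇒ q_{East} = 34.65 − (1/3)q_{West}.
Plugging q_{East} into West's best response: q_{West} = 20.09 − 0.2(34.65 − (1/3)q_{West}) ⇒ (14/15)q_{West} = 13.16, so q_{West} = 14.1.
Then q_{East} = 34.65 − (1/3)·14.1 = 29.95.
Total catch: 14.1 + 29.95 = 44.05.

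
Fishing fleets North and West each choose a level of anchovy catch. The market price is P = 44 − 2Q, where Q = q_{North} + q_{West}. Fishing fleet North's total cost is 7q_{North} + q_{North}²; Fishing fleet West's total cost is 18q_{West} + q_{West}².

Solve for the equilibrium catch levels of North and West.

Fishing fleet North's profit: π = q_{North}(44 − 2(q_{North} + q_{West})) − 7q_{North} − q_{North}².
∂π/∂q_{North} = 37 − 6q_{North} − 2q_{West} = 0, so q_{North} = 37/6 − (1/3)q_{West}.
By the same steps for West: q_{West} = 13/3 − (1/3)q_{North}.
Substituting the second reaction function into the first: q_{North} = 37/6 − (1/3)(13/3 − (1/3)q_{North}), which gives (8/9)q_{North} = 85/18 ⇒ q_{North} = 5.3125.
Then q_{West} = 13/3 − (1/3)·5.3125 = 2.5625.

5.3125, 2.5625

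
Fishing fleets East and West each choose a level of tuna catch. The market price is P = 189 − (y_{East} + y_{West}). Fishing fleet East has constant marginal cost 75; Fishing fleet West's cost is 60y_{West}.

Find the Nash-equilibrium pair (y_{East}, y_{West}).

33, 48

Fishing fleet East's profit: π = y_{East}(189 − (y_{East} + y_{West})) − 75y_{East}.
∂π/∂y_{East} = 114 − 2y_{East} − y_{West} = 0, so y_{East} = 57 − 0.5y_{West}.
By the same steps for West: y_{West} = 64.5 − 0.5y_{East}.
Plugging y_{West} into East's best response: y_{East} = 57 − 0.5(64.5 − 0.5y_{East}) ⇒ 0.75y_{East} = 24.75, so y_{East} = 33.
Then y_{West} = 64.5 − 0.5·33 = 48.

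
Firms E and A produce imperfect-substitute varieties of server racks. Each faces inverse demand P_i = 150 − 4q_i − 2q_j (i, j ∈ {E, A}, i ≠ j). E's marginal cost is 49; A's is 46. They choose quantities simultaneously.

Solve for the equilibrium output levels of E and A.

Firm E's profit: π = q_E(150 − 4q_E − 2q_A) − 49q_E.
∂π/∂q_E = 101 − 8q_E − 2q_A = 0 ⇒ q_E = 12.625 − 0.25q_A.
Similarly q_A = 13 − 0.25q_E.
Plugging q_A into E's best response: q_E = 12.625 − 0.25(13 − 0.25q_E) ⇒ 0.9375q_E = 9.375, so q_E = 10.
Then q_A = 13 − 0.25·10 = 10.5.

10, 10.5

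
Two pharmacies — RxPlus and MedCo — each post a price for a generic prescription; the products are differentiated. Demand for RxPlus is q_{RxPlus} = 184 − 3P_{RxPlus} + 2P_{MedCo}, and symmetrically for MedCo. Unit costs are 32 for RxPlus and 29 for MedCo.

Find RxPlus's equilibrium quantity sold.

112.3125

RxPlus's profit: π = (P_{RxPlus} − 32)(184 − 3P_{RxPlus} + 2P_{MedCo}).
∂π/∂P_{RxPlus} = 280 − 6P_{RxPlus} + 2P_{MedCo} = 0 ⇒ P_{RxPlus} = 140/3 + (1/3)P_{MedCo}.
Similarly P_{MedCo} = 271/6 + (1/3)P_{RxPlus}.
Substituting the second reaction function into the first: P_{RxPlus} = 140/3 + (1/3)(271/6 + (1/3)P_{RxPlus}), which gives (8/9)P_{RxPlus} = 1111/18 ⇒ P_{RxPlus} = 69.4375.
Then P_{MedCo} = 271/6 + (1/3)·69.4375 = 68.3125.
q_{RxPlus} = 184 − 3·69.4375 + 2·68.3125 = 112.3125.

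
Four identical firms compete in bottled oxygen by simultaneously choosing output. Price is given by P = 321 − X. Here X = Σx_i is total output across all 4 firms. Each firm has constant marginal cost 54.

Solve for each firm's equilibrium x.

53.4

A representative firm's profit is π_i = x_i(321 − X) − 54x_i, with X = x_i + Σ_{j≠i} x_j.
First-order condition: 267 − 2x_i − Σ_{j≠i} x_j = 0.
With identical firms, set every x_j = x: then 267 − 2x − 3x = 0, i.e. x = 267/5 = 53.4.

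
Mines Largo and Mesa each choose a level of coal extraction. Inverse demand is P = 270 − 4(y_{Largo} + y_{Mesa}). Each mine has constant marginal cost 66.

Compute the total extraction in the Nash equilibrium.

Mine Largo's profit: π = y_{Largo}(270 − 4(y_{Largo} + y_{Mesa})) − 66y_{Largo}.
∂π/∂y_{Largo} = 204 − 8y_{Largo} − 4y_{Mesa} = 0, so y_{Largo} = 25.5 − 0.5y_{Mesa}.
The game is symmetric, so in equilibrium y_{Mesa} = y_{Largo}: the reaction function gives 1.5y_{Largo} = 25.5, hence y_{Largo} = 17.
Total extraction: 17 + 17 = 34.

34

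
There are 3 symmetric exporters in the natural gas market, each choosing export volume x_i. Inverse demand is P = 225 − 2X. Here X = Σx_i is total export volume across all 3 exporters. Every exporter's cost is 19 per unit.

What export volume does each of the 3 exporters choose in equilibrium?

25.75

A representative exporter's profit is π_i = x_i(225 − 2X) − 19x_i, with X = x_i + Σ_{j≠i} x_j.
First-order condition: 206 − 4x_i − 2Σ_{j≠i} x_j = 0.
In a symmetric equilibrium every exporter chooses the same x, so Σ_{j≠i} x_j = 2x. The condition becomes 206 − 8x = 0, giving x = 206/8 = 25.75.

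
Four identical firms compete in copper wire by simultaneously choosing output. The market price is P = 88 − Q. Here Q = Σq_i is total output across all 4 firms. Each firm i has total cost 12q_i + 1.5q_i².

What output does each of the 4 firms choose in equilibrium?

A representative firm's profit is π_i = q_i(88 − Q) − 12q_i − 1.5q_i², with Q = q_i + Σ_{j≠i} q_j.
First-order condition: 76 − 5q_i − Σ_{j≠i} q_j = 0.
In a symmetric equilibrium every firm chooses the same q, so Σ_{j≠i} q_j = 3q. The condition becomes 76 − 8q = 0, giving q = 76/8 = 9.5.

9.5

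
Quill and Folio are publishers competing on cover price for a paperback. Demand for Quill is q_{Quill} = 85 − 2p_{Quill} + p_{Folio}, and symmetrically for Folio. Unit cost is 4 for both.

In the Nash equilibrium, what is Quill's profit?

Quill's profit: π = (p_{Quill} − 4)(85 − 2p_{Quill} + p_{Folio}).
∂π/∂p_{Quill} = 93 − 4p_{Quill} + p_{Folio} = 0 ⇒ p_{Quill} = 23.25 + 0.25p_{Folio}.
Setting p_{Quill} = p_{Folio} in the reaction function: p_{Quill} = 23.25 + 0.25p_{Quill}, so p_{Quill} = 23.25 / 0.75 = 31.
q_{Quill} = 85 − 2·31 + 31 = 54.
Profit = (31 − 4)·54 = 1458.

1458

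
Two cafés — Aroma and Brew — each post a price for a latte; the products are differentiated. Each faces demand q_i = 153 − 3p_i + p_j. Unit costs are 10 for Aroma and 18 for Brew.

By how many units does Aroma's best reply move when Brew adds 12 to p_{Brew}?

2

Aroma's profit: π = (p_{Aroma} − 10)(153 − 3p_{Aroma} + p_{Brew}).
∂π/∂p_{Aroma} = 183 − 6p_{Aroma} + p_{Brew} = 0 ⇒ p_{Aroma} = 30.5 + (1/6)p_{Brew}.
The reaction-function slope is 1/6, so a 12-unit rise in p_{Brew} moves p_{Aroma} by 1/6 × 12 = 2. Aroma's best response rises — the actions are strategic complements.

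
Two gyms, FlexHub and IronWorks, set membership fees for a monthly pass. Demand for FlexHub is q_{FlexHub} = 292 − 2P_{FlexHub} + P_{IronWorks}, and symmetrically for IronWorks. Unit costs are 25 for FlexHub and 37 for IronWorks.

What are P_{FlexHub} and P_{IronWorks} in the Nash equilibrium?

115.6, 120.4

FlexHub's profit: π = (P_{FlexHub} − 25)(292 − 2P_{FlexHub} + P_{IronWorks}).
∂π/∂P_{FlexHub} = 342 − 4P_{FlexHub} + P_{IronWorks} = 0 ⇒ P_{FlexHub} = 85.5 + 0.25P_{IronWorks}.
Similarly P_{IronWorks} = 91.5 + 0.25P_{FlexHub}.
Solving the two reaction functions simultaneously: (1 − (0.25)(0.25))P_{FlexHub} = 85.5 + 0.25·91.5, so 0.9375P_{FlexHub} = 108.375 and P_{FlexHub} = 115.6.
Then P_{IronWorks} = 91.5 + 0.25·115.6 = 120.4.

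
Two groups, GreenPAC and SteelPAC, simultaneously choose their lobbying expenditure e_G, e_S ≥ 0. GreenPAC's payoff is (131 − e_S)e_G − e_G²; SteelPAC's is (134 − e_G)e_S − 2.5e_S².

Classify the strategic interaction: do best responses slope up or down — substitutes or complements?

strategic substitutes

Expanding GreenPAC's payoff: 131e_G − e_Se_G − e_G².
∂π/∂e_G = 131 − e_S − 2e_G = 0, so e_G = 65.5 − 0.5e_S.
The best-response slope de_G/de_S = −0.5 < 0: the reaction function is downward-sloping, so the choices are strategic substitutes.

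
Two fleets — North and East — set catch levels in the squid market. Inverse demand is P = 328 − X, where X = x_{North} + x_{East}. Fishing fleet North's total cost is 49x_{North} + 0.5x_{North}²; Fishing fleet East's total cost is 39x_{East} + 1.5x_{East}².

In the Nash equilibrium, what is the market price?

207

Fishing fleet North's profit: π = x_{North}(328 − (x_{North} + x_{East})) − 49x_{North} − 0.5x_{North}².
∂π/∂x_{North} = 279 − 3x_{North} − x_{East} = 0, so x_{North} = 93 − (1/3)x_{East}.
For East: ∂π/∂x_{East} = 289 − 5x_{East} − x_{North} = 0 ⇒ x_{East} = 57.8 − 0.2x_{North}.
Plugging x_{East} into North's best response: x_{North} = 93 − (1/3)(57.8 − 0.2x_{North}) ⇒ (14/15)x_{North} = 1106/15, so x_{North} = 79.
Then x_{East} = 57.8 − 0.2·79 = 42.
Equilibrium price: P = 328 − 121 = 207.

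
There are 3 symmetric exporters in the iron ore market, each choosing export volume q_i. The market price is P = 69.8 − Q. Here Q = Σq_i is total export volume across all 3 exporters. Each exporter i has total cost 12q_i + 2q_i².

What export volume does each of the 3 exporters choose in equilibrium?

7.225

A representative exporter's profit is π_i = q_i(69.8 − Q) − 12q_i − 2q_i², with Q = q_i + Σ_{j≠i} q_j.
First-order condition: 57.8 − 6q_i − Σ_{j≠i} q_j = 0.
With identical exporters, set every q_j = q: then 57.8 − 6q − 2q = 0, i.e. q = 57.8/8 = 7.225.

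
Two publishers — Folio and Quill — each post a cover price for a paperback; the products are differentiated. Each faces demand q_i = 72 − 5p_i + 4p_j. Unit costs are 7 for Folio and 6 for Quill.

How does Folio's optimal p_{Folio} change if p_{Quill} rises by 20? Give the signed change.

Folio's profit: π = (p_{Folio} − 7)(72 − 5p_{Folio} + 4p_{Quill}).
∂π/∂p_{Folio} = 107 − 10p_{Folio} + 4p_{Quill} = 0 ⇒ p_{Folio} = 10.7 + 0.4p_{Quill}.
The reaction-function slope is 0.4, so a 20-unit rise in p_{Quill} moves p_{Folio} by 0.4 × 20 = 8. Folio's best response rises — the actions are strategic complements.

8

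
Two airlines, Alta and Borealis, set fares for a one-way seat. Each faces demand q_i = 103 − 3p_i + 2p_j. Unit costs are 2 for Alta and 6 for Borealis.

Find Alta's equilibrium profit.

2028

Alta's profit: π = (p_{Alta} − 2)(103 − 3p_{Alta} + 2p_{Borealis}).
∂π/∂p_{Alta} = 109 − 6p_{Alta} + 2p_{Borealis} = 0 ⇒ p_{Alta} = 109/6 + (1/3)p_{Borealis}.
Similarly p_{Borealis} = 121/6 + (1/3)p_{Alta}.
Solving the two reaction functions simultaneously: (1 − (1/3)(1/3))p_{Alta} = 109/6 + (1/3)·(121/6), so (8/9)p_{Alta} = 224/9 and p_{Alta} = 28.
Then p_{Borealis} = 121/6 + (1/3)·28 = 29.5.
q_{Alta} = 103 − 3·28 + 2·29.5 = 78.
Profit = (28 − 2)·78 = 2028.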